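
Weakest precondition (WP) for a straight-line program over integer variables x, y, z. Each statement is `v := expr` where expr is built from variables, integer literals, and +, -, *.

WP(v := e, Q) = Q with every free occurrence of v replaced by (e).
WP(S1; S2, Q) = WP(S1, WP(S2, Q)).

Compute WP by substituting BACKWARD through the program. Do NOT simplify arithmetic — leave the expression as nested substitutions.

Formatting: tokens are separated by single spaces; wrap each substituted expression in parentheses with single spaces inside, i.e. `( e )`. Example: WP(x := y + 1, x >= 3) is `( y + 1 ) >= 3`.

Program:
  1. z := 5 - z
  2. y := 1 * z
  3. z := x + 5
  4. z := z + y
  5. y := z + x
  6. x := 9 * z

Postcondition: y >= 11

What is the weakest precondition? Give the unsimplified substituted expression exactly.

Answer: ( ( ( x + 5 ) + ( 1 * ( 5 - z ) ) ) + x ) >= 11

Derivation:
post: y >= 11
stmt 6: x := 9 * z  -- replace 0 occurrence(s) of x with (9 * z)
  => y >= 11
stmt 5: y := z + x  -- replace 1 occurrence(s) of y with (z + x)
  => ( z + x ) >= 11
stmt 4: z := z + y  -- replace 1 occurrence(s) of z with (z + y)
  => ( ( z + y ) + x ) >= 11
stmt 3: z := x + 5  -- replace 1 occurrence(s) of z with (x + 5)
  => ( ( ( x + 5 ) + y ) + x ) >= 11
stmt 2: y := 1 * z  -- replace 1 occurrence(s) of y with (1 * z)
  => ( ( ( x + 5 ) + ( 1 * z ) ) + x ) >= 11
stmt 1: z := 5 - z  -- replace 1 occurrence(s) of z with (5 - z)
  => ( ( ( x + 5 ) + ( 1 * ( 5 - z ) ) ) + x ) >= 11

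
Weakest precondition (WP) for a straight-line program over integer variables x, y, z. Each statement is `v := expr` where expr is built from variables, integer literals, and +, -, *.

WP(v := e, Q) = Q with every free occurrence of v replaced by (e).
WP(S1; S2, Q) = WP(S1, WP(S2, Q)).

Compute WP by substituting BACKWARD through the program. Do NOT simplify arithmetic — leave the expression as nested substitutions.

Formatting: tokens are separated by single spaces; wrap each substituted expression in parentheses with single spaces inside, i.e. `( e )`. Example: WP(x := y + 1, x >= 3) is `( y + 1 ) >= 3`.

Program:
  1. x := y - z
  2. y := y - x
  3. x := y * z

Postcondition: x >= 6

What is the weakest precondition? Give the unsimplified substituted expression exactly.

Answer: ( ( y - ( y - z ) ) * z ) >= 6

Derivation:
post: x >= 6
stmt 3: x := y * z  -- replace 1 occurrence(s) of x with (y * z)
  => ( y * z ) >= 6
stmt 2: y := y - x  -- replace 1 occurrence(s) of y with (y - x)
  => ( ( y - x ) * z ) >= 6
stmt 1: x := y - z  -- replace 1 occurrence(s) of x with (y - z)
  => ( ( y - ( y - z ) ) * z ) >= 6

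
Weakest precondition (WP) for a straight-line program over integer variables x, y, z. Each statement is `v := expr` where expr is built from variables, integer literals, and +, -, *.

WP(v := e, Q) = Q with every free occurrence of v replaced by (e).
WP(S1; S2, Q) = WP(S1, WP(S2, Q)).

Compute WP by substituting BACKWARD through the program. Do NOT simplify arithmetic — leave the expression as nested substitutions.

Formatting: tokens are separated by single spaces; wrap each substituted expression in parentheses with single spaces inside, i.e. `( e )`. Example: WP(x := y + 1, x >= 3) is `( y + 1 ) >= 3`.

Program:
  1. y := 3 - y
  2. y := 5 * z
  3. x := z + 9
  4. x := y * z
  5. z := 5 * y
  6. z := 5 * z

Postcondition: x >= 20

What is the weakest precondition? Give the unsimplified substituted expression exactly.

post: x >= 20
stmt 6: z := 5 * z  -- replace 0 occurrence(s) of z with (5 * z)
  => x >= 20
stmt 5: z := 5 * y  -- replace 0 occurrence(s) of z with (5 * y)
  => x >= 20
stmt 4: x := y * z  -- replace 1 occurrence(s) of x with (y * z)
  => ( y * z ) >= 20
stmt 3: x := z + 9  -- replace 0 occurrence(s) of x with (z + 9)
  => ( y * z ) >= 20
stmt 2: y := 5 * z  -- replace 1 occurrence(s) of y with (5 * z)
  => ( ( 5 * z ) * z ) >= 20
stmt 1: y := 3 - y  -- replace 0 occurrence(s) of y with (3 - y)
  => ( ( 5 * z ) * z ) >= 20

Answer: ( ( 5 * z ) * z ) >= 20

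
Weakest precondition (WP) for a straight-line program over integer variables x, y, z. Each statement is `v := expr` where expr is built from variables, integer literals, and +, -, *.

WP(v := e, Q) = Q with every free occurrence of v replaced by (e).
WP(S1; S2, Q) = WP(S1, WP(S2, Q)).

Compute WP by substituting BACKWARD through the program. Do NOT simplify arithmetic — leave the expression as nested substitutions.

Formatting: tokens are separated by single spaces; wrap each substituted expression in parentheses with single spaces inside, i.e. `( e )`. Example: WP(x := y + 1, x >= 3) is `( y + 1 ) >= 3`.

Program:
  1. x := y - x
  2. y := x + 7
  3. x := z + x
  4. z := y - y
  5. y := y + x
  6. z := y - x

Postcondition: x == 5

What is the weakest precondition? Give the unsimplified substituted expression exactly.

post: x == 5
stmt 6: z := y - x  -- replace 0 occurrence(s) of z with (y - x)
  => x == 5
stmt 5: y := y + x  -- replace 0 occurrence(s) of y with (y + x)
  => x == 5
stmt 4: z := y - y  -- replace 0 occurrence(s) of z with (y - y)
  => x == 5
stmt 3: x := z + x  -- replace 1 occurrence(s) of x with (z + x)
  => ( z + x ) == 5
stmt 2: y := x + 7  -- replace 0 occurrence(s) of y with (x + 7)
  => ( z + x ) == 5
stmt 1: x := y - x  -- replace 1 occurrence(s) of x with (y - x)
  => ( z + ( y - x ) ) == 5

Answer: ( z + ( y - x ) ) == 5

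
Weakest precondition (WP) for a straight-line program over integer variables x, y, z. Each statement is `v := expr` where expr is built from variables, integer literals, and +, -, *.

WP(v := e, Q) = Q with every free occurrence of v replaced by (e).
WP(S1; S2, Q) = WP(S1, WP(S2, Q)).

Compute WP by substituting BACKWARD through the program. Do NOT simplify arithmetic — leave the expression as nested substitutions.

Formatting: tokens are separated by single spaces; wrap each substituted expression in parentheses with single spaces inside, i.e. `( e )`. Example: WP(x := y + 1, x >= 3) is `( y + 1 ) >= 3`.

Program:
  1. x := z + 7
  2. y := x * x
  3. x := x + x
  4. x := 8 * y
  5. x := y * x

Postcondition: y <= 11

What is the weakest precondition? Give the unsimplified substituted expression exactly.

Answer: ( ( z + 7 ) * ( z + 7 ) ) <= 11

Derivation:
post: y <= 11
stmt 5: x := y * x  -- replace 0 occurrence(s) of x with (y * x)
  => y <= 11
stmt 4: x := 8 * y  -- replace 0 occurrence(s) of x with (8 * y)
  => y <= 11
stmt 3: x := x + x  -- replace 0 occurrence(s) of x with (x + x)
  => y <= 11
stmt 2: y := x * x  -- replace 1 occurrence(s) of y with (x * x)
  => ( x * x ) <= 11
stmt 1: x := z + 7  -- replace 2 occurrence(s) of x with (z + 7)
  => ( ( z + 7 ) * ( z + 7 ) ) <= 11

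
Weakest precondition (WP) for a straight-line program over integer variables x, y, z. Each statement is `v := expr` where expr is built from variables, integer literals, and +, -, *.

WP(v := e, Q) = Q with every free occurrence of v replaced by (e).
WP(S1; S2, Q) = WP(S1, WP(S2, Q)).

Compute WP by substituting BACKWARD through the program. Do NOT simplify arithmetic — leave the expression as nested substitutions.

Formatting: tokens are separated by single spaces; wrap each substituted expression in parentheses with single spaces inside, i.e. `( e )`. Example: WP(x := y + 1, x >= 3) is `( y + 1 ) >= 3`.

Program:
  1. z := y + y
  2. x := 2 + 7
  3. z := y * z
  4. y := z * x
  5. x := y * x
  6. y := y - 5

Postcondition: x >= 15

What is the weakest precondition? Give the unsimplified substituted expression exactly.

Answer: ( ( ( y * ( y + y ) ) * ( 2 + 7 ) ) * ( 2 + 7 ) ) >= 15

Derivation:
post: x >= 15
stmt 6: y := y - 5  -- replace 0 occurrence(s) of y with (y - 5)
  => x >= 15
stmt 5: x := y * x  -- replace 1 occurrence(s) of x with (y * x)
  => ( y * x ) >= 15
stmt 4: y := z * x  -- replace 1 occurrence(s) of y with (z * x)
  => ( ( z * x ) * x ) >= 15
stmt 3: z := y * z  -- replace 1 occurrence(s) of z with (y * z)
  => ( ( ( y * z ) * x ) * x ) >= 15
stmt 2: x := 2 + 7  -- replace 2 occurrence(s) of x with (2 + 7)
  => ( ( ( y * z ) * ( 2 + 7 ) ) * ( 2 + 7 ) ) >= 15
stmt 1: z := y + y  -- replace 1 occurrence(s) of z with (y + y)
  => ( ( ( y * ( y + y ) ) * ( 2 + 7 ) ) * ( 2 + 7 ) ) >= 15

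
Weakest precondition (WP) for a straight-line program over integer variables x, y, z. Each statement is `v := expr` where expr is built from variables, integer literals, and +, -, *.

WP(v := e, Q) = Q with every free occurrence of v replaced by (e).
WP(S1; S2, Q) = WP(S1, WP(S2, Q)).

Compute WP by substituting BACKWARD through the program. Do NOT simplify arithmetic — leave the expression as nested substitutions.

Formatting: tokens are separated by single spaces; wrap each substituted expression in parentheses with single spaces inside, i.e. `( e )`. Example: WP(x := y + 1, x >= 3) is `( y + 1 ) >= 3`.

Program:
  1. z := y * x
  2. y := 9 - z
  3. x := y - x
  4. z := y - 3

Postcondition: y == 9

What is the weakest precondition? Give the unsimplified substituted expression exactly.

post: y == 9
stmt 4: z := y - 3  -- replace 0 occurrence(s) of z with (y - 3)
  => y == 9
stmt 3: x := y - x  -- replace 0 occurrence(s) of x with (y - x)
  => y == 9
stmt 2: y := 9 - z  -- replace 1 occurrence(s) of y with (9 - z)
  => ( 9 - z ) == 9
stmt 1: z := y * x  -- replace 1 occurrence(s) of z with (y * x)
  => ( 9 - ( y * x ) ) == 9

Answer: ( 9 - ( y * x ) ) == 9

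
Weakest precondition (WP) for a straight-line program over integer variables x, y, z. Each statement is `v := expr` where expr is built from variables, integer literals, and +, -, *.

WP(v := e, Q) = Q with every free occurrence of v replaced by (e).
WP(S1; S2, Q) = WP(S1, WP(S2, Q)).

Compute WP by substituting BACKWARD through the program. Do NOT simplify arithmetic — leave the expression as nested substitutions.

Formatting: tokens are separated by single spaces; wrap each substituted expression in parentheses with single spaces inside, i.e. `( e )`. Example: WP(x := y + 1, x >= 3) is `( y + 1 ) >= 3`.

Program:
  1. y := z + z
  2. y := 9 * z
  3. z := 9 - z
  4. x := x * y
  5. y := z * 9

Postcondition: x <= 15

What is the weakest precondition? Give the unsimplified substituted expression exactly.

Answer: ( x * ( 9 * z ) ) <= 15

Derivation:
post: x <= 15
stmt 5: y := z * 9  -- replace 0 occurrence(s) of y with (z * 9)
  => x <= 15
stmt 4: x := x * y  -- replace 1 occurrence(s) of x with (x * y)
  => ( x * y ) <= 15
stmt 3: z := 9 - z  -- replace 0 occurrence(s) of z with (9 - z)
  => ( x * y ) <= 15
stmt 2: y := 9 * z  -- replace 1 occurrence(s) of y with (9 * z)
  => ( x * ( 9 * z ) ) <= 15
stmt 1: y := z + z  -- replace 0 occurrence(s) of y with (z + z)
  => ( x * ( 9 * z ) ) <= 15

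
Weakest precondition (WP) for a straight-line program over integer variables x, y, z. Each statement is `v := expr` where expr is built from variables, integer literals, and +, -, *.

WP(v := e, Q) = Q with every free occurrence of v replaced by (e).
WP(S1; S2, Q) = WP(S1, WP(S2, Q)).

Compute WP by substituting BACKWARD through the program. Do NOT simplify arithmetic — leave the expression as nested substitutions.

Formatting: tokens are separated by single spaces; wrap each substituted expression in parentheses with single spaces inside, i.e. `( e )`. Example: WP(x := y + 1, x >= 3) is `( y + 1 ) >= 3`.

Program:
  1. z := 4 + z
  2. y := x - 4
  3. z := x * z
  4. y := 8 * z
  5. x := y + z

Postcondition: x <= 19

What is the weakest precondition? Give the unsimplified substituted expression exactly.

Answer: ( ( 8 * ( x * ( 4 + z ) ) ) + ( x * ( 4 + z ) ) ) <= 19

Derivation:
post: x <= 19
stmt 5: x := y + z  -- replace 1 occurrence(s) of x with (y + z)
  => ( y + z ) <= 19
stmt 4: y := 8 * z  -- replace 1 occurrence(s) of y with (8 * z)
  => ( ( 8 * z ) + z ) <= 19
stmt 3: z := x * z  -- replace 2 occurrence(s) of z with (x * z)
  => ( ( 8 * ( x * z ) ) + ( x * z ) ) <= 19
stmt 2: y := x - 4  -- replace 0 occurrence(s) of y with (x - 4)
  => ( ( 8 * ( x * z ) ) + ( x * z ) ) <= 19
stmt 1: z := 4 + z  -- replace 2 occurrence(s) of z with (4 + z)
  => ( ( 8 * ( x * ( 4 + z ) ) ) + ( x * ( 4 + z ) ) ) <= 19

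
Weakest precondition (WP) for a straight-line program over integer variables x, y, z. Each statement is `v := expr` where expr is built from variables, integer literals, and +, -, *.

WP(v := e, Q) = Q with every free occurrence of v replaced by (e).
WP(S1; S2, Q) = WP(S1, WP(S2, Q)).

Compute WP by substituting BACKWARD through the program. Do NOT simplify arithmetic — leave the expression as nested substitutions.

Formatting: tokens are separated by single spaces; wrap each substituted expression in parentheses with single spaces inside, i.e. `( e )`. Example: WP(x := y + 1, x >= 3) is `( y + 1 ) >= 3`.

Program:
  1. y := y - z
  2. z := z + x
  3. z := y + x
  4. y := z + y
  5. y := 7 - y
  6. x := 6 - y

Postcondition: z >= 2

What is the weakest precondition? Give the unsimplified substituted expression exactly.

Answer: ( ( y - z ) + x ) >= 2

Derivation:
post: z >= 2
stmt 6: x := 6 - y  -- replace 0 occurrence(s) of x with (6 - y)
  => z >= 2
stmt 5: y := 7 - y  -- replace 0 occurrence(s) of y with (7 - y)
  => z >= 2
stmt 4: y := z + y  -- replace 0 occurrence(s) of y with (z + y)
  => z >= 2
stmt 3: z := y + x  -- replace 1 occurrence(s) of z with (y + x)
  => ( y + x ) >= 2
stmt 2: z := z + x  -- replace 0 occurrence(s) of z with (z + x)
  => ( y + x ) >= 2
stmt 1: y := y - z  -- replace 1 occurrence(s) of y with (y - z)
  => ( ( y - z ) + x ) >= 2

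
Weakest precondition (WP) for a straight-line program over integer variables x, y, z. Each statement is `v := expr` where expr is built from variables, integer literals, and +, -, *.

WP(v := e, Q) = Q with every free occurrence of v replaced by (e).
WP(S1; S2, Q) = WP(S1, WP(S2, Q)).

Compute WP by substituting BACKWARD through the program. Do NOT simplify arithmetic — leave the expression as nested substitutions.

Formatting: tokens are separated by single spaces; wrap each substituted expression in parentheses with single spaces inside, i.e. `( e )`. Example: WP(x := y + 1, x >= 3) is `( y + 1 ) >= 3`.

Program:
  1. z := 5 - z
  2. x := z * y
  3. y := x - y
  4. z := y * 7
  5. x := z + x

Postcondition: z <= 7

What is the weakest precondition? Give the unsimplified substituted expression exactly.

Answer: ( ( ( ( 5 - z ) * y ) - y ) * 7 ) <= 7

Derivation:
post: z <= 7
stmt 5: x := z + x  -- replace 0 occurrence(s) of x with (z + x)
  => z <= 7
stmt 4: z := y * 7  -- replace 1 occurrence(s) of z with (y * 7)
  => ( y * 7 ) <= 7
stmt 3: y := x - y  -- replace 1 occurrence(s) of y with (x - y)
  => ( ( x - y ) * 7 ) <= 7
stmt 2: x := z * y  -- replace 1 occurrence(s) of x with (z * y)
  => ( ( ( z * y ) - y ) * 7 ) <= 7
stmt 1: z := 5 - z  -- replace 1 occurrence(s) of z with (5 - z)
  => ( ( ( ( 5 - z ) * y ) - y ) * 7 ) <= 7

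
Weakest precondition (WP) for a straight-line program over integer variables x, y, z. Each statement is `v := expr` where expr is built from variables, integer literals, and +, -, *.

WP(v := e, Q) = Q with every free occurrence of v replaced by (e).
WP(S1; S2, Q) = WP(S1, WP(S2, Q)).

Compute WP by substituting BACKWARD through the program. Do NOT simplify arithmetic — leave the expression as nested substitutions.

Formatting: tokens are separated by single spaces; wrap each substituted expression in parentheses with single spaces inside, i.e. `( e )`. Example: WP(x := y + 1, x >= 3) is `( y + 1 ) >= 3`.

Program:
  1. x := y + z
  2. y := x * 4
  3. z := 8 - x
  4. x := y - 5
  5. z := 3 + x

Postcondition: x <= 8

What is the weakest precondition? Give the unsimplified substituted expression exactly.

Answer: ( ( ( y + z ) * 4 ) - 5 ) <= 8

Derivation:
post: x <= 8
stmt 5: z := 3 + x  -- replace 0 occurrence(s) of z with (3 + x)
  => x <= 8
stmt 4: x := y - 5  -- replace 1 occurrence(s) of x with (y - 5)
  => ( y - 5 ) <= 8
stmt 3: z := 8 - x  -- replace 0 occurrence(s) of z with (8 - x)
  => ( y - 5 ) <= 8
stmt 2: y := x * 4  -- replace 1 occurrence(s) of y with (x * 4)
  => ( ( x * 4 ) - 5 ) <= 8
stmt 1: x := y + z  -- replace 1 occurrence(s) of x with (y + z)
  => ( ( ( y + z ) * 4 ) - 5 ) <= 8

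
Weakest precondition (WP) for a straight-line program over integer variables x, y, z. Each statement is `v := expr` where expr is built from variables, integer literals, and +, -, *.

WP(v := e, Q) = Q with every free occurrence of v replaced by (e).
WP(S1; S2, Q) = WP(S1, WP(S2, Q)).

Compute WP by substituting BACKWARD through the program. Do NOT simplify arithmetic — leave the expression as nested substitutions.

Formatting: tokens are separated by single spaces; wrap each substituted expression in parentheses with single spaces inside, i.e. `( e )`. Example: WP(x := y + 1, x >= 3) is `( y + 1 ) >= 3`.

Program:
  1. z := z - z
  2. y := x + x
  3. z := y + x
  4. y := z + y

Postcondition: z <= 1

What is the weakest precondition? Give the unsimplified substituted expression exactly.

Answer: ( ( x + x ) + x ) <= 1

Derivation:
post: z <= 1
stmt 4: y := z + y  -- replace 0 occurrence(s) of y with (z + y)
  => z <= 1
stmt 3: z := y + x  -- replace 1 occurrence(s) of z with (y + x)
  => ( y + x ) <= 1
stmt 2: y := x + x  -- replace 1 occurrence(s) of y with (x + x)
  => ( ( x + x ) + x ) <= 1
stmt 1: z := z - z  -- replace 0 occurrence(s) of z with (z - z)
  => ( ( x + x ) + x ) <= 1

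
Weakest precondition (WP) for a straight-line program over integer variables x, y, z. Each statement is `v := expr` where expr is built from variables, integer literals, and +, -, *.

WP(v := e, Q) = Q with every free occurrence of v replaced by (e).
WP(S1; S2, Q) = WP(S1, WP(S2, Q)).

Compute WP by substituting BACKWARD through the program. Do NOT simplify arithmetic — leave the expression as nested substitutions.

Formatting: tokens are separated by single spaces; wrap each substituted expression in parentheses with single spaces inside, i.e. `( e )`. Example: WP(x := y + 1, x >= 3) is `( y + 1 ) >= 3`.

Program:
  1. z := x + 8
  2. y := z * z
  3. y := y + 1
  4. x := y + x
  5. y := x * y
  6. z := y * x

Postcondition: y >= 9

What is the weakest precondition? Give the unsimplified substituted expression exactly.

Answer: ( ( ( ( ( x + 8 ) * ( x + 8 ) ) + 1 ) + x ) * ( ( ( x + 8 ) * ( x + 8 ) ) + 1 ) ) >= 9

Derivation:
post: y >= 9
stmt 6: z := y * x  -- replace 0 occurrence(s) of z with (y * x)
  => y >= 9
stmt 5: y := x * y  -- replace 1 occurrence(s) of y with (x * y)
  => ( x * y ) >= 9
stmt 4: x := y + x  -- replace 1 occurrence(s) of x with (y + x)
  => ( ( y + x ) * y ) >= 9
stmt 3: y := y + 1  -- replace 2 occurrence(s) of y with (y + 1)
  => ( ( ( y + 1 ) + x ) * ( y + 1 ) ) >= 9
stmt 2: y := z * z  -- replace 2 occurrence(s) of y with (z * z)
  => ( ( ( ( z * z ) + 1 ) + x ) * ( ( z * z ) + 1 ) ) >= 9
stmt 1: z := x + 8  -- replace 4 occurrence(s) of z with (x + 8)
  => ( ( ( ( ( x + 8 ) * ( x + 8 ) ) + 1 ) + x ) * ( ( ( x + 8 ) * ( x + 8 ) ) + 1 ) ) >= 9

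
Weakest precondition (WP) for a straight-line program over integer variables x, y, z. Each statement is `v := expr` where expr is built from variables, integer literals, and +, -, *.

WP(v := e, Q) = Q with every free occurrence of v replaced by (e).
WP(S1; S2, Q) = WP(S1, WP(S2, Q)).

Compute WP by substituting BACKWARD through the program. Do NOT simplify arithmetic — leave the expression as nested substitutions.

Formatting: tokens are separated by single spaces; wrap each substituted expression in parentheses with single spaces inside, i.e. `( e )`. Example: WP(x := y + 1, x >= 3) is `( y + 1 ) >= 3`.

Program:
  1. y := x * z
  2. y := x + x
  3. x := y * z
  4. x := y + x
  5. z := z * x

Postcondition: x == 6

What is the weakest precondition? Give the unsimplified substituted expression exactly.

post: x == 6
stmt 5: z := z * x  -- replace 0 occurrence(s) of z with (z * x)
  => x == 6
stmt 4: x := y + x  -- replace 1 occurrence(s) of x with (y + x)
  => ( y + x ) == 6
stmt 3: x := y * z  -- replace 1 occurrence(s) of x with (y * z)
  => ( y + ( y * z ) ) == 6
stmt 2: y := x + x  -- replace 2 occurrence(s) of y with (x + x)
  => ( ( x + x ) + ( ( x + x ) * z ) ) == 6
stmt 1: y := x * z  -- replace 0 occurrence(s) of y with (x * z)
  => ( ( x + x ) + ( ( x + x ) * z ) ) == 6

Answer: ( ( x + x ) + ( ( x + x ) * z ) ) == 6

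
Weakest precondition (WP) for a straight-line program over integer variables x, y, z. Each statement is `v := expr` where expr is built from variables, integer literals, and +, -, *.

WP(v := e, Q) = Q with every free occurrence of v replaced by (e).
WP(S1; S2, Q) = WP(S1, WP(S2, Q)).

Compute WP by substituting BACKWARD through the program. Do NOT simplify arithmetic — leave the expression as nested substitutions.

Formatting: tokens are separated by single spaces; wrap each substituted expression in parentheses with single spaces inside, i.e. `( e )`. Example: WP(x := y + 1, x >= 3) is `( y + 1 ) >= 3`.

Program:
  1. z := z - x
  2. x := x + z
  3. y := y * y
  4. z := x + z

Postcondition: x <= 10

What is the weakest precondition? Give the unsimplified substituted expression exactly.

Answer: ( x + ( z - x ) ) <= 10

Derivation:
post: x <= 10
stmt 4: z := x + z  -- replace 0 occurrence(s) of z with (x + z)
  => x <= 10
stmt 3: y := y * y  -- replace 0 occurrence(s) of y with (y * y)
  => x <= 10
stmt 2: x := x + z  -- replace 1 occurrence(s) of x with (x + z)
  => ( x + z ) <= 10
stmt 1: z := z - x  -- replace 1 occurrence(s) of z with (z - x)
  => ( x + ( z - x ) ) <= 10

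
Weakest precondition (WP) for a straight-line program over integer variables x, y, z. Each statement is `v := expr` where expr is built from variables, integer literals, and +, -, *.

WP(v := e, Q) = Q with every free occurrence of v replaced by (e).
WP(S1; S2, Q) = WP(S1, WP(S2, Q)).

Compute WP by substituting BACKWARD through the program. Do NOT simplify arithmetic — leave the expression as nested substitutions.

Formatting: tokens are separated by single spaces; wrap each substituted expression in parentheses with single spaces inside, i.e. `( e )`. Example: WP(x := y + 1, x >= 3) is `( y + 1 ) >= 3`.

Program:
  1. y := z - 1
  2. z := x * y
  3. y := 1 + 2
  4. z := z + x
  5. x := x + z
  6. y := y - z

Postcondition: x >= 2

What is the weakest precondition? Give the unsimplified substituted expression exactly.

post: x >= 2
stmt 6: y := y - z  -- replace 0 occurrence(s) of y with (y - z)
  => x >= 2
stmt 5: x := x + z  -- replace 1 occurrence(s) of x with (x + z)
  => ( x + z ) >= 2
stmt 4: z := z + x  -- replace 1 occurrence(s) of z with (z + x)
  => ( x + ( z + x ) ) >= 2
stmt 3: y := 1 + 2  -- replace 0 occurrence(s) of y with (1 + 2)
  => ( x + ( z + x ) ) >= 2
stmt 2: z := x * y  -- replace 1 occurrence(s) of z with (x * y)
  => ( x + ( ( x * y ) + x ) ) >= 2
stmt 1: y := z - 1  -- replace 1 occurrence(s) of y with (z - 1)
  => ( x + ( ( x * ( z - 1 ) ) + x ) ) >= 2

Answer: ( x + ( ( x * ( z - 1 ) ) + x ) ) >= 2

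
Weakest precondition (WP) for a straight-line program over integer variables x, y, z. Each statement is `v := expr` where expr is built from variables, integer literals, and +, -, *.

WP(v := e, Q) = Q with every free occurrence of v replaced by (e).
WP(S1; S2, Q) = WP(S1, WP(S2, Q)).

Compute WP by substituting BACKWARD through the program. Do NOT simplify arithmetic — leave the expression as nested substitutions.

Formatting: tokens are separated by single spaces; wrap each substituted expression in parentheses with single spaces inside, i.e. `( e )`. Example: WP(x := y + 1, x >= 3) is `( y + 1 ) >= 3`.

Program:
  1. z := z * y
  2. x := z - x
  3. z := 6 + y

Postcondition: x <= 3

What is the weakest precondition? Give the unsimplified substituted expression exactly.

post: x <= 3
stmt 3: z := 6 + y  -- replace 0 occurrence(s) of z with (6 + y)
  => x <= 3
stmt 2: x := z - x  -- replace 1 occurrence(s) of x with (z - x)
  => ( z - x ) <= 3
stmt 1: z := z * y  -- replace 1 occurrence(s) of z with (z * y)
  => ( ( z * y ) - x ) <= 3

Answer: ( ( z * y ) - x ) <= 3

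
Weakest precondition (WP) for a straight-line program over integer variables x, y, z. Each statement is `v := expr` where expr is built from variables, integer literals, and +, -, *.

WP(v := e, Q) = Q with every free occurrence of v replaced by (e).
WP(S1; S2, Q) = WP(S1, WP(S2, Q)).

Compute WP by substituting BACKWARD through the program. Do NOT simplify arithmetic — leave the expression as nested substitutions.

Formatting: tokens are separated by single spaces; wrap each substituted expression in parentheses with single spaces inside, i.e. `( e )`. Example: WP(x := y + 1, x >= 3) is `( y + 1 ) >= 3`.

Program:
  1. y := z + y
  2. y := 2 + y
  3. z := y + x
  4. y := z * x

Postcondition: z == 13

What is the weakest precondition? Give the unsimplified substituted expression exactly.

post: z == 13
stmt 4: y := z * x  -- replace 0 occurrence(s) of y with (z * x)
  => z == 13
stmt 3: z := y + x  -- replace 1 occurrence(s) of z with (y + x)
  => ( y + x ) == 13
stmt 2: y := 2 + y  -- replace 1 occurrence(s) of y with (2 + y)
  => ( ( 2 + y ) + x ) == 13
stmt 1: y := z + y  -- replace 1 occurrence(s) of y with (z + y)
  => ( ( 2 + ( z + y ) ) + x ) == 13

Answer: ( ( 2 + ( z + y ) ) + x ) == 13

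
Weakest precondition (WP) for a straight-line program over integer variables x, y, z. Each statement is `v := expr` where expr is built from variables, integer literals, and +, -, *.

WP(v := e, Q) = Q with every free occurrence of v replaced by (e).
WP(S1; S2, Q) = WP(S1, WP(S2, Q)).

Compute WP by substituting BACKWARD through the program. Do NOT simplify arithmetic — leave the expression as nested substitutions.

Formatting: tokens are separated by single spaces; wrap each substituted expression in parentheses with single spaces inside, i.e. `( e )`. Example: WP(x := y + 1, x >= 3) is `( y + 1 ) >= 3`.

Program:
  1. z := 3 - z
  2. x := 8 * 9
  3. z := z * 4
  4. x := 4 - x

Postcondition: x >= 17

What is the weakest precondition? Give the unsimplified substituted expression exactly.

Answer: ( 4 - ( 8 * 9 ) ) >= 17

Derivation:
post: x >= 17
stmt 4: x := 4 - x  -- replace 1 occurrence(s) of x with (4 - x)
  => ( 4 - x ) >= 17
stmt 3: z := z * 4  -- replace 0 occurrence(s) of z with (z * 4)
  => ( 4 - x ) >= 17
stmt 2: x := 8 * 9  -- replace 1 occurrence(s) of x with (8 * 9)
  => ( 4 - ( 8 * 9 ) ) >= 17
stmt 1: z := 3 - z  -- replace 0 occurrence(s) of z with (3 - z)
  => ( 4 - ( 8 * 9 ) ) >= 17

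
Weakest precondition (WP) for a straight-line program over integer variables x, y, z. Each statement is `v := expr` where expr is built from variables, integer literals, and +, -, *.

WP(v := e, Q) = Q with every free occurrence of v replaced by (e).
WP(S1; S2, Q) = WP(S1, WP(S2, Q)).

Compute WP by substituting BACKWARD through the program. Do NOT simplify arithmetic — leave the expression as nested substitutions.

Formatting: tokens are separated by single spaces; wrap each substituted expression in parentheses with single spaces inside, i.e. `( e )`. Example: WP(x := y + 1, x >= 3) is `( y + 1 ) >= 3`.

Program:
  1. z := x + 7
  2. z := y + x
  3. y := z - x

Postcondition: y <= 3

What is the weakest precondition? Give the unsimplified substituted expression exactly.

Answer: ( ( y + x ) - x ) <= 3

Derivation:
post: y <= 3
stmt 3: y := z - x  -- replace 1 occurrence(s) of y with (z - x)
  => ( z - x ) <= 3
stmt 2: z := y + x  -- replace 1 occurrence(s) of z with (y + x)
  => ( ( y + x ) - x ) <= 3
stmt 1: z := x + 7  -- replace 0 occurrence(s) of z with (x + 7)
  => ( ( y + x ) - x ) <= 3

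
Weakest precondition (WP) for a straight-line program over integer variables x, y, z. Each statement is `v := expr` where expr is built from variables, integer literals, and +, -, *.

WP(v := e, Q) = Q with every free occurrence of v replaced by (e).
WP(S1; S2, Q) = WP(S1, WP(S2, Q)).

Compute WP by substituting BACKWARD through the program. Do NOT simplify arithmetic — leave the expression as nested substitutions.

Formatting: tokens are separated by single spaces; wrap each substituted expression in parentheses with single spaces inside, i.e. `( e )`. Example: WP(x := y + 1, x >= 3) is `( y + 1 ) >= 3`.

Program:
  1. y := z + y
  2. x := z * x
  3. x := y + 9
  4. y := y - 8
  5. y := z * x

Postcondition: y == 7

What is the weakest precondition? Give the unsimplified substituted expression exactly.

post: y == 7
stmt 5: y := z * x  -- replace 1 occurrence(s) of y with (z * x)
  => ( z * x ) == 7
stmt 4: y := y - 8  -- replace 0 occurrence(s) of y with (y - 8)
  => ( z * x ) == 7
stmt 3: x := y + 9  -- replace 1 occurrence(s) of x with (y + 9)
  => ( z * ( y + 9 ) ) == 7
stmt 2: x := z * x  -- replace 0 occurrence(s) of x with (z * x)
  => ( z * ( y + 9 ) ) == 7
stmt 1: y := z + y  -- replace 1 occurrence(s) of y with (z + y)
  => ( z * ( ( z + y ) + 9 ) ) == 7

Answer: ( z * ( ( z + y ) + 9 ) ) == 7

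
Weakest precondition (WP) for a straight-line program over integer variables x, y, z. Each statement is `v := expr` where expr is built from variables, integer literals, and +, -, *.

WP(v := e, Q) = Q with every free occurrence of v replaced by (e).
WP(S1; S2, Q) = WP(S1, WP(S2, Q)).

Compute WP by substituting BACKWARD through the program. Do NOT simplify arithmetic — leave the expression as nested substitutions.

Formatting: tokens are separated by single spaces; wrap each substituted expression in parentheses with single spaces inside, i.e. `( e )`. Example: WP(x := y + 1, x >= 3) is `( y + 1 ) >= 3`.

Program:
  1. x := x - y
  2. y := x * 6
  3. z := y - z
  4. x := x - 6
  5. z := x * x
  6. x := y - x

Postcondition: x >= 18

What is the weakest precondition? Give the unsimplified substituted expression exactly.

post: x >= 18
stmt 6: x := y - x  -- replace 1 occurrence(s) of x with (y - x)
  => ( y - x ) >= 18
stmt 5: z := x * x  -- replace 0 occurrence(s) of z with (x * x)
  => ( y - x ) >= 18
stmt 4: x := x - 6  -- replace 1 occurrence(s) of x with (x - 6)
  => ( y - ( x - 6 ) ) >= 18
stmt 3: z := y - z  -- replace 0 occurrence(s) of z with (y - z)
  => ( y - ( x - 6 ) ) >= 18
stmt 2: y := x * 6  -- replace 1 occurrence(s) of y with (x * 6)
  => ( ( x * 6 ) - ( x - 6 ) ) >= 18
stmt 1: x := x - y  -- replace 2 occurrence(s) of x with (x - y)
  => ( ( ( x - y ) * 6 ) - ( ( x - y ) - 6 ) ) >= 18

Answer: ( ( ( x - y ) * 6 ) - ( ( x - y ) - 6 ) ) >= 18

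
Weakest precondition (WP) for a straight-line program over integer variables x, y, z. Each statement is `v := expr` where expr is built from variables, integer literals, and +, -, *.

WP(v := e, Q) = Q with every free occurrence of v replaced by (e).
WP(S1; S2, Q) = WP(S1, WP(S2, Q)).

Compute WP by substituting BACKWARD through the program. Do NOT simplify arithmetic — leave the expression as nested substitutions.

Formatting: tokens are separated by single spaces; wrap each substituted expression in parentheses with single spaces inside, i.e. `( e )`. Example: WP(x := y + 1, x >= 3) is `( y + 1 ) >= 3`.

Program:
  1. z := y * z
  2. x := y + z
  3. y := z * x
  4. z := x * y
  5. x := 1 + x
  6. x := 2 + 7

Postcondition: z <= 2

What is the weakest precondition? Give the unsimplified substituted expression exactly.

post: z <= 2
stmt 6: x := 2 + 7  -- replace 0 occurrence(s) of x with (2 + 7)
  => z <= 2
stmt 5: x := 1 + x  -- replace 0 occurrence(s) of x with (1 + x)
  => z <= 2
stmt 4: z := x * y  -- replace 1 occurrence(s) of z with (x * y)
  => ( x * y ) <= 2
stmt 3: y := z * x  -- replace 1 occurrence(s) of y with (z * x)
  => ( x * ( z * x ) ) <= 2
stmt 2: x := y + z  -- replace 2 occurrence(s) of x with (y + z)
  => ( ( y + z ) * ( z * ( y + z ) ) ) <= 2
stmt 1: z := y * z  -- replace 3 occurrence(s) of z with (y * z)
  => ( ( y + ( y * z ) ) * ( ( y * z ) * ( y + ( y * z ) ) ) ) <= 2

Answer: ( ( y + ( y * z ) ) * ( ( y * z ) * ( y + ( y * z ) ) ) ) <= 2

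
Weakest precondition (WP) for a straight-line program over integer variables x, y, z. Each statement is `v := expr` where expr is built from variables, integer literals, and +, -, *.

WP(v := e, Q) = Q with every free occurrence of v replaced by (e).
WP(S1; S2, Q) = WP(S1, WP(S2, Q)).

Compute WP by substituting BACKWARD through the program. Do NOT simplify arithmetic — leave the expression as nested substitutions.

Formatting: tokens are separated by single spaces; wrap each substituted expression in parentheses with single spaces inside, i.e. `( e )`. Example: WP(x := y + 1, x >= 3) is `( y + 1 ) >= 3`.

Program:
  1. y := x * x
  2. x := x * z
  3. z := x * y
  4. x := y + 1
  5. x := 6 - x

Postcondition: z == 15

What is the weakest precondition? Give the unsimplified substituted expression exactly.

Answer: ( ( x * z ) * ( x * x ) ) == 15

Derivation:
post: z == 15
stmt 5: x := 6 - x  -- replace 0 occurrence(s) of x with (6 - x)
  => z == 15
stmt 4: x := y + 1  -- replace 0 occurrence(s) of x with (y + 1)
  => z == 15
stmt 3: z := x * y  -- replace 1 occurrence(s) of z with (x * y)
  => ( x * y ) == 15
stmt 2: x := x * z  -- replace 1 occurrence(s) of x with (x * z)
  => ( ( x * z ) * y ) == 15
stmt 1: y := x * x  -- replace 1 occurrence(s) of y with (x * x)
  => ( ( x * z ) * ( x * x ) ) == 15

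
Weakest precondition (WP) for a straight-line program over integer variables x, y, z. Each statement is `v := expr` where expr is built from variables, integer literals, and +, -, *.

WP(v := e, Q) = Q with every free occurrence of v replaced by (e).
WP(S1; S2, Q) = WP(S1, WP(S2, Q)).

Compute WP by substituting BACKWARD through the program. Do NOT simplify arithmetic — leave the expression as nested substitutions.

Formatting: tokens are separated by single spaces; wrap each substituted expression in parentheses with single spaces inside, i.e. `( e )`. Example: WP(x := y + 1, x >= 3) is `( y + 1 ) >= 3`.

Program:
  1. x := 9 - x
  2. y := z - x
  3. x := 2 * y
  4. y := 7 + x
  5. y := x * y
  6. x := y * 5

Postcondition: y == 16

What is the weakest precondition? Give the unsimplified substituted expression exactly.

post: y == 16
stmt 6: x := y * 5  -- replace 0 occurrence(s) of x with (y * 5)
  => y == 16
stmt 5: y := x * y  -- replace 1 occurrence(s) of y with (x * y)
  => ( x * y ) == 16
stmt 4: y := 7 + x  -- replace 1 occurrence(s) of y with (7 + x)
  => ( x * ( 7 + x ) ) == 16
stmt 3: x := 2 * y  -- replace 2 occurrence(s) of x with (2 * y)
  => ( ( 2 * y ) * ( 7 + ( 2 * y ) ) ) == 16
stmt 2: y := z - x  -- replace 2 occurrence(s) of y with (z - x)
  => ( ( 2 * ( z - x ) ) * ( 7 + ( 2 * ( z - x ) ) ) ) == 16
stmt 1: x := 9 - x  -- replace 2 occurrence(s) of x with (9 - x)
  => ( ( 2 * ( z - ( 9 - x ) ) ) * ( 7 + ( 2 * ( z - ( 9 - x ) ) ) ) ) == 16

Answer: ( ( 2 * ( z - ( 9 - x ) ) ) * ( 7 + ( 2 * ( z - ( 9 - x ) ) ) ) ) == 16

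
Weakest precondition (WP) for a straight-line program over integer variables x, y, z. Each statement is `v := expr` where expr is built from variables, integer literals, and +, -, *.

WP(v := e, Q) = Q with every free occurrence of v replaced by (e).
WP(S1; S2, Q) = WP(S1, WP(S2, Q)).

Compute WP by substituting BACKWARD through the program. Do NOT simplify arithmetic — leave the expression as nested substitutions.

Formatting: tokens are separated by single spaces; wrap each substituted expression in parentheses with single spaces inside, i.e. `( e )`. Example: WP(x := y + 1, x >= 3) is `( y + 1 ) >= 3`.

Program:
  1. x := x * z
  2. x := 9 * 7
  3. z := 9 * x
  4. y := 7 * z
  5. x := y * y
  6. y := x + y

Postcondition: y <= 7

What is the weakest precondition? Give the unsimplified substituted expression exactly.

post: y <= 7
stmt 6: y := x + y  -- replace 1 occurrence(s) of y with (x + y)
  => ( x + y ) <= 7
stmt 5: x := y * y  -- replace 1 occurrence(s) of x with (y * y)
  => ( ( y * y ) + y ) <= 7
stmt 4: y := 7 * z  -- replace 3 occurrence(s) of y with (7 * z)
  => ( ( ( 7 * z ) * ( 7 * z ) ) + ( 7 * z ) ) <= 7
stmt 3: z := 9 * x  -- replace 3 occurrence(s) of z with (9 * x)
  => ( ( ( 7 * ( 9 * x ) ) * ( 7 * ( 9 * x ) ) ) + ( 7 * ( 9 * x ) ) ) <= 7
stmt 2: x := 9 * 7  -- replace 3 occurrence(s) of x with (9 * 7)
  => ( ( ( 7 * ( 9 * ( 9 * 7 ) ) ) * ( 7 * ( 9 * ( 9 * 7 ) ) ) ) + ( 7 * ( 9 * ( 9 * 7 ) ) ) ) <= 7
stmt 1: x := x * z  -- replace 0 occurrence(s) of x with (x * z)
  => ( ( ( 7 * ( 9 * ( 9 * 7 ) ) ) * ( 7 * ( 9 * ( 9 * 7 ) ) ) ) + ( 7 * ( 9 * ( 9 * 7 ) ) ) ) <= 7

Answer: ( ( ( 7 * ( 9 * ( 9 * 7 ) ) ) * ( 7 * ( 9 * ( 9 * 7 ) ) ) ) + ( 7 * ( 9 * ( 9 * 7 ) ) ) ) <= 7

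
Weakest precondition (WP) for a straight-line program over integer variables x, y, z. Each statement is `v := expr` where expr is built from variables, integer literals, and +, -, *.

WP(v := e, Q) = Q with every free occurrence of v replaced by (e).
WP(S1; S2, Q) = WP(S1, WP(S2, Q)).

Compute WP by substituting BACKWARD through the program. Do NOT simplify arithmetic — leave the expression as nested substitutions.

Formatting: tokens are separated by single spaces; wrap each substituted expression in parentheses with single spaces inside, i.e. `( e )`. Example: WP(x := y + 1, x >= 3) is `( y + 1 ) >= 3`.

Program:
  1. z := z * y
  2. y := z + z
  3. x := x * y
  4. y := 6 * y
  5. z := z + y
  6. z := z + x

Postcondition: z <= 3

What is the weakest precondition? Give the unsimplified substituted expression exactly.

Answer: ( ( ( z * y ) + ( 6 * ( ( z * y ) + ( z * y ) ) ) ) + ( x * ( ( z * y ) + ( z * y ) ) ) ) <= 3

Derivation:
post: z <= 3
stmt 6: z := z + x  -- replace 1 occurrence(s) of z with (z + x)
  => ( z + x ) <= 3
stmt 5: z := z + y  -- replace 1 occurrence(s) of z with (z + y)
  => ( ( z + y ) + x ) <= 3
stmt 4: y := 6 * y  -- replace 1 occurrence(s) of y with (6 * y)
  => ( ( z + ( 6 * y ) ) + x ) <= 3
stmt 3: x := x * y  -- replace 1 occurrence(s) of x with (x * y)
  => ( ( z + ( 6 * y ) ) + ( x * y ) ) <= 3
stmt 2: y := z + z  -- replace 2 occurrence(s) of y with (z + z)
  => ( ( z + ( 6 * ( z + z ) ) ) + ( x * ( z + z ) ) ) <= 3
stmt 1: z := z * y  -- replace 5 occurrence(s) of z with (z * y)
  => ( ( ( z * y ) + ( 6 * ( ( z * y ) + ( z * y ) ) ) ) + ( x * ( ( z * y ) + ( z * y ) ) ) ) <= 3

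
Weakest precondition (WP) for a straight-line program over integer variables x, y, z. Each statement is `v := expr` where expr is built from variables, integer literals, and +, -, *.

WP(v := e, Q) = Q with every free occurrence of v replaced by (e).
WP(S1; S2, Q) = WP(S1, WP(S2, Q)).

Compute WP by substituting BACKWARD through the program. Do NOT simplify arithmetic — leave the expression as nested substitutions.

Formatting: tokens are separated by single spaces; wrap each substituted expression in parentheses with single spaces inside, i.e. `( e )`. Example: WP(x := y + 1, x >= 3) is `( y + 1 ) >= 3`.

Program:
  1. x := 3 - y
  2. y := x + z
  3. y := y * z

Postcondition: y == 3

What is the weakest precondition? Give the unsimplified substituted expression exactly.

Answer: ( ( ( 3 - y ) + z ) * z ) == 3

Derivation:
post: y == 3
stmt 3: y := y * z  -- replace 1 occurrence(s) of y with (y * z)
  => ( y * z ) == 3
stmt 2: y := x + z  -- replace 1 occurrence(s) of y with (x + z)
  => ( ( x + z ) * z ) == 3
stmt 1: x := 3 - y  -- replace 1 occurrence(s) of x with (3 - y)
  => ( ( ( 3 - y ) + z ) * z ) == 3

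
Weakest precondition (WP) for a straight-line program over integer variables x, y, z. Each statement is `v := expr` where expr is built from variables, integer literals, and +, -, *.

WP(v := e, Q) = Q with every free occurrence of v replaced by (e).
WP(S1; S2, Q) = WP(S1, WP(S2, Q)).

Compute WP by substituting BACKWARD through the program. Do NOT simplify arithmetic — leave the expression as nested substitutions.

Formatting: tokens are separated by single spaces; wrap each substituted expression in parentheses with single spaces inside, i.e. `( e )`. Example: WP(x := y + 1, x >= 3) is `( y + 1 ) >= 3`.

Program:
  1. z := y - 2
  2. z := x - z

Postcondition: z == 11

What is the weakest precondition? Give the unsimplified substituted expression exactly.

Answer: ( x - ( y - 2 ) ) == 11

Derivation:
post: z == 11
stmt 2: z := x - z  -- replace 1 occurrence(s) of z with (x - z)
  => ( x - z ) == 11
stmt 1: z := y - 2  -- replace 1 occurrence(s) of z with (y - 2)
  => ( x - ( y - 2 ) ) == 11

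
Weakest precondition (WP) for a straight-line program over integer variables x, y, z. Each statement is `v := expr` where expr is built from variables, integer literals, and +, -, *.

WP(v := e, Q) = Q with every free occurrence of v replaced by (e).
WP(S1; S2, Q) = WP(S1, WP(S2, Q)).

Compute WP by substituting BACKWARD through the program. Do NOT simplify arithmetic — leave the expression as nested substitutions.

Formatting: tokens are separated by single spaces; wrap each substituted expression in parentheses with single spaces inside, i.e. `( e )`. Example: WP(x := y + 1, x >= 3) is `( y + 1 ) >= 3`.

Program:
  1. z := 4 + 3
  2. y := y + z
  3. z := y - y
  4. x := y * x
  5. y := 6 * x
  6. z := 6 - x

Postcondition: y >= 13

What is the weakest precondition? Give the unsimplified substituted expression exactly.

post: y >= 13
stmt 6: z := 6 - x  -- replace 0 occurrence(s) of z with (6 - x)
  => y >= 13
stmt 5: y := 6 * x  -- replace 1 occurrence(s) of y with (6 * x)
  => ( 6 * x ) >= 13
stmt 4: x := y * x  -- replace 1 occurrence(s) of x with (y * x)
  => ( 6 * ( y * x ) ) >= 13
stmt 3: z := y - y  -- replace 0 occurrence(s) of z with (y - y)
  => ( 6 * ( y * x ) ) >= 13
stmt 2: y := y + z  -- replace 1 occurrence(s) of y with (y + z)
  => ( 6 * ( ( y + z ) * x ) ) >= 13
stmt 1: z := 4 + 3  -- replace 1 occurrence(s) of z with (4 + 3)
  => ( 6 * ( ( y + ( 4 + 3 ) ) * x ) ) >= 13

Answer: ( 6 * ( ( y + ( 4 + 3 ) ) * x ) ) >= 13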